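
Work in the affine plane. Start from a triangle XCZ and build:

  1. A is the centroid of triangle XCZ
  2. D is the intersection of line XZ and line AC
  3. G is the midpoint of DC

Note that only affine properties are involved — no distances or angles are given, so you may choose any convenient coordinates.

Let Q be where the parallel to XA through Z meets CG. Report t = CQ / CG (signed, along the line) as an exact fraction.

Choose coordinates X = (0, 0), C = (1, 0), Z = (0, 1).
1. A is the centroid of triangle XCZ ⇒ A = (1/3, 1/3)
2. D is the intersection of line XZ and line AC ⇒ D = (0, 1/2)
3. G is the midpoint of DC ⇒ G = (1/2, 1/4)
through Z parallel to XA: direction (1/3, 1/3); meets CG at Q = (-1/3, 2/3)
Q = C + t·(G−C) with t = 8/3

t = 8/3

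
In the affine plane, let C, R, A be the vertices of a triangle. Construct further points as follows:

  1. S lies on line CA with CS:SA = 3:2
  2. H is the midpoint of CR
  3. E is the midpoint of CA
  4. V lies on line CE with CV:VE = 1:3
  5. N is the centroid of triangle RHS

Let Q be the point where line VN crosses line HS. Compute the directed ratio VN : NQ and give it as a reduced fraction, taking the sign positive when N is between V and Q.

VN:NQ = -27/8

Work in coordinates with C = (0, 0), R = (1, 0), A = (0, 1).
1. S lies on line CA with CS:SA = 3:2 ⇒ S = (0, 3/5)
2. H is the midpoint of CR ⇒ H = (1/2, 0)
3. E is the midpoint of CA ⇒ E = (0, 1/2)
4. V lies on line CE with CV:VE = 1:3 ⇒ V = (0, 1/8)
5. N is the centroid of triangle RHS ⇒ N = (1/2, 1/5)
line VN meets HS at Q = (19/54, 8/45)
N = V + t·(Q−V) with t = 27/19, so VN:NQ = 27/19:-8/19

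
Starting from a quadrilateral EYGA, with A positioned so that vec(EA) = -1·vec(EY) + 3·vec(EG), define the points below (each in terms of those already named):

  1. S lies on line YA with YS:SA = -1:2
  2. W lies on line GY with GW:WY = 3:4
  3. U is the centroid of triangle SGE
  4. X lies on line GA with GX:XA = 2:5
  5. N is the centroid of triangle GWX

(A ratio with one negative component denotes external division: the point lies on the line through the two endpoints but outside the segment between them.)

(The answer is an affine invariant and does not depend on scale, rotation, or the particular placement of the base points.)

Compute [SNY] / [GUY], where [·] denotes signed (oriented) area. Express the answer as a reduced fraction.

[SNY]:[GUY] = -8/7

Choose coordinates E = (0, 0), Y = (1, 0), G = (0, 1), A = (-1, 3).
1. S lies on line YA with YS:SA = -1:2 ⇒ S = (3, -3)
2. W lies on line GY with GW:WY = 3:4 ⇒ W = (3/7, 4/7)
3. U is the centroid of triangle SGE ⇒ U = (1, -2/3)
4. X lies on line GA with GX:XA = 2:5 ⇒ X = (-2/7, 11/7)
5. N is the centroid of triangle GWX ⇒ N = (1/21, 22/21)
2·[SNY] = -16/21, 2·[GUY] = 2/3
[SNY]:[GUY] = -16/21:2/3 = -8/7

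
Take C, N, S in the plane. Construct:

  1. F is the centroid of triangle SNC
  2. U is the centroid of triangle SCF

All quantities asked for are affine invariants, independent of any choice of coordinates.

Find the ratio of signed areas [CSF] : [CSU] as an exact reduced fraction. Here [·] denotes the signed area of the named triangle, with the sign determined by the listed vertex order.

Set C = (0, 0), N = (1, 0), S = (0, 1); any affine frame gives the same invariant.
1. F is the centroid of triangle SNC ⇒ F = (1/3, 1/3)
2. U is the centroid of triangle SCF ⇒ U = (1/9, 4/9)
2·[CSF] = -1/3, 2·[CSU] = -1/9
[CSF]:[CSU] = -1/3:-1/9 = 3

[CSF]:[CSU] = 3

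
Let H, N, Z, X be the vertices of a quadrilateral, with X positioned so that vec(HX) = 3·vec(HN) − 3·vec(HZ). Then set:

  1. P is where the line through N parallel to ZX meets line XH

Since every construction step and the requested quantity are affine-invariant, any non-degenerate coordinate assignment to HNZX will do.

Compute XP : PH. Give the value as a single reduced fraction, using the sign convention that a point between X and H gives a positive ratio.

XP:PH = -1/4

Assign H = (0, 0), N = (1, 0), Z = (0, 1), X = (3, -3) — the answer is frame-independent, so this choice is without loss of generality.
1. P is where the line through N parallel to ZX meets line XH ⇒ P = (4, -4)
P = X + t·(H−X) with t = -1/3, so XP:PH = t:(1−t) = -1/3:4/3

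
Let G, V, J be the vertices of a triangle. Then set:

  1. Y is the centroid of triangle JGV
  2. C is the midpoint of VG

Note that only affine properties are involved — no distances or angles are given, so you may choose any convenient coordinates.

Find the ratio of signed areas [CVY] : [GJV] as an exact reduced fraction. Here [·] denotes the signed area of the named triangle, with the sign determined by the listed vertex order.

[CVY]:[GJV] = -1/6

Work in coordinates with G = (0, 0), V = (1, 0), J = (0, 1).
1. Y is the centroid of triangle JGV ⇒ Y = (1/3, 1/3)
2. C is the midpoint of VG ⇒ C = (1/2, 0)
2·[CVY] = 1/6, 2·[GJV] = -1
[CVY]:[GJV] = 1/6:-1 = -1/6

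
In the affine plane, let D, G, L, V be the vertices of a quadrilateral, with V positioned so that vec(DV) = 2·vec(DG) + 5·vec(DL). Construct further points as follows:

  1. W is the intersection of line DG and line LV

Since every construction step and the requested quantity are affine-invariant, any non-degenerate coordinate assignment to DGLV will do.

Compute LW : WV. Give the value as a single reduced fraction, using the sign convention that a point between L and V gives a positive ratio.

Assign D = (0, 0), G = (1, 0), L = (0, 1), V = (2, 5) — the answer is frame-independent, so this choice is without loss of generality.
1. W is the intersection of line DG and line LV ⇒ W = (-1/2, 0)
W = L + t·(V−L) with t = -1/4, so LW:WV = t:(1−t) = -1/4:5/4

LW:WV = -1/5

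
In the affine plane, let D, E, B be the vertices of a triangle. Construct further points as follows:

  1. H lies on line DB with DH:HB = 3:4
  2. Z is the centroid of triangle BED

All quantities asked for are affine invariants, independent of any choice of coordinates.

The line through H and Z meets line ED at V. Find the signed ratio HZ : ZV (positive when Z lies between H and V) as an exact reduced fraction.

HZ:ZV = 2/7

Set D = (0, 0), E = (1, 0), B = (0, 1); any affine frame gives the same invariant.
1. H lies on line DB with DH:HB = 3:4 ⇒ H = (0, 3/7)
2. Z is the centroid of triangle BED ⇒ Z = (1/3, 1/3)
line HZ meets ED at V = (3/2, 0)
Z = H + t·(V−H) with t = 2/9, so HZ:ZV = 2/9:7/9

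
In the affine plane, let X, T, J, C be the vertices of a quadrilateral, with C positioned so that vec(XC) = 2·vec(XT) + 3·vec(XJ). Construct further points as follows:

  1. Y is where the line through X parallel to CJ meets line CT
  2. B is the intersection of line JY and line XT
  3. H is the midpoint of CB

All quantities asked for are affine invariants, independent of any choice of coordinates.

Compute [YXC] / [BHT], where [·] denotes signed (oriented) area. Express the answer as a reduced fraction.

Choose coordinates X = (0, 0), T = (1, 0), J = (0, 1), C = (2, 3).
1. Y is where the line through X parallel to CJ meets line CT ⇒ Y = (3/2, 3/2)
2. B is the intersection of line JY and line XT ⇒ B = (-3, 0)
3. H is the midpoint of CB ⇒ H = (-1/2, 3/2)
2·[YXC] = -3/2, 2·[BHT] = -6
[YXC]:[BHT] = -3/2:-6 = 1/4

[YXC]:[BHT] = 1/4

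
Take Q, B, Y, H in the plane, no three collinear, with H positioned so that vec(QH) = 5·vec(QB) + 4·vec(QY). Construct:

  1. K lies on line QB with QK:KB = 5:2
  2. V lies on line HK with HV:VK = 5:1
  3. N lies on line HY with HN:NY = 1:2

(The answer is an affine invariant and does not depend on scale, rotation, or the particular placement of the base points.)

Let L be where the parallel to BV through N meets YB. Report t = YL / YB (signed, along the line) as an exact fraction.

t = 86/69

Work in coordinates with Q = (0, 0), B = (1, 0), Y = (0, 1), H = (5, 4).
1. K lies on line QB with QK:KB = 5:2 ⇒ K = (5/7, 0)
2. V lies on line HK with HV:VK = 5:1 ⇒ V = (10/7, 2/3)
3. N lies on line HY with HN:NY = 1:2 ⇒ N = (10/3, 3)
through N parallel to BV: direction (3/7, 2/3); meets YB at L = (86/69, -17/69)
L = Y + t·(B−Y) with t = 86/69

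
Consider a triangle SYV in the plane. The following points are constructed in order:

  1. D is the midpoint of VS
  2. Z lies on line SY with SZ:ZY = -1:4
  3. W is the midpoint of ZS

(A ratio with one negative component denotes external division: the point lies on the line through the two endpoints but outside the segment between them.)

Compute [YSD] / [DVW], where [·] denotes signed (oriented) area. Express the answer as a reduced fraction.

Assign S = (0, 0), Y = (1, 0), V = (0, 1) — the answer is frame-independent, so this choice is without loss of generality.
1. D is the midpoint of VS ⇒ D = (0, 1/2)
2. Z lies on line SY with SZ:ZY = -1:4 ⇒ Z = (-1/3, 0)
3. W is the midpoint of ZS ⇒ W = (-1/6, 0)
2·[YSD] = -1/2, 2·[DVW] = 1/12
[YSD]:[DVW] = -1/2:1/12 = -6

[YSD]:[DVW] = -6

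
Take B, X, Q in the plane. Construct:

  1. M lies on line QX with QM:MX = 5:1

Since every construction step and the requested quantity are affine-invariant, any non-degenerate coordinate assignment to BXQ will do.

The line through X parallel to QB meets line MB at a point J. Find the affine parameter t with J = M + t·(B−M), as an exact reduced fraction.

Assign B = (0, 0), X = (1, 0), Q = (0, 1) — the answer is frame-independent, so this choice is without loss of generality.
1. M lies on line QX with QM:MX = 5:1 ⇒ M = (5/6, 1/6)
through X parallel to QB: direction (0, -1); meets MB at J = (1, 1/5)
J = M + t·(B−M) with t = -1/5

t = -1/5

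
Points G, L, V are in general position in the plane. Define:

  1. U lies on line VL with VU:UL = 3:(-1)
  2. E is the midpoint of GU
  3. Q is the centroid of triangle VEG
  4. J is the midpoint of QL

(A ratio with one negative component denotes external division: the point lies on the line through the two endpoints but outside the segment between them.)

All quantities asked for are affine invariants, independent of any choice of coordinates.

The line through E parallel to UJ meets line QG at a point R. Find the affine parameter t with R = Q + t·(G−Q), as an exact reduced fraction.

t = 1/3

Choose coordinates G = (0, 0), L = (1, 0), V = (0, 1).
1. U lies on line VL with VU:UL = 3:(-1) ⇒ U = (3/2, -1/2)
2. E is the midpoint of GU ⇒ E = (3/4, -1/4)
3. Q is the centroid of triangle VEG ⇒ Q = (1/4, 1/4)
4. J is the midpoint of QL ⇒ J = (5/8, 1/8)
through E parallel to UJ: direction (-7/8, 5/8); meets QG at R = (1/6, 1/6)
R = Q + t·(G−Q) with t = 1/3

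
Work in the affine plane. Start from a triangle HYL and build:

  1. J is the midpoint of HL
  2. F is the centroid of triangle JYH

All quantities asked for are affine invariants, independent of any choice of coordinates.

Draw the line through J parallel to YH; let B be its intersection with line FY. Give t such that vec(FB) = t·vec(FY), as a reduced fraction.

t = -2

Assign H = (0, 0), Y = (1, 0), L = (0, 1) — the answer is frame-independent, so this choice is without loss of generality.
1. J is the midpoint of HL ⇒ J = (0, 1/2)
2. F is the centroid of triangle JYH ⇒ F = (1/3, 1/6)
through J parallel to YH: direction (-1, 0); meets FY at B = (-1, 1/2)
B = F + t·(Y−F) with t = -2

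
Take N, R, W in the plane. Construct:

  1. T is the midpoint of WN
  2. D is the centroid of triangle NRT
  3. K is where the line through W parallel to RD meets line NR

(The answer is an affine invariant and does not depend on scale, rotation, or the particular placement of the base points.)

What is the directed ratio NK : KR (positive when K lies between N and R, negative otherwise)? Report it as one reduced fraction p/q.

Assign N = (0, 0), R = (1, 0), W = (0, 1) — the answer is frame-independent, so this choice is without loss of generality.
1. T is the midpoint of WN ⇒ T = (0, 1/2)
2. D is the centroid of triangle NRT ⇒ D = (1/3, 1/6)
3. K is where the line through W parallel to RD meets line NR ⇒ K = (4, 0)
K = N + t·(R−N) with t = 4, so NK:KR = t:(1−t) = 4:-3

NK:KR = -4/3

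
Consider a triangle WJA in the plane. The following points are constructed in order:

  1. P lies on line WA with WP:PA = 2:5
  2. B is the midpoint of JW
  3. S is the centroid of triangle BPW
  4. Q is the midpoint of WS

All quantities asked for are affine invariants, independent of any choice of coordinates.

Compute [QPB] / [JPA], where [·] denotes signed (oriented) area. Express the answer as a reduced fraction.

Assign W = (0, 0), J = (1, 0), A = (0, 1) — the answer is frame-independent, so this choice is without loss of generality.
1. P lies on line WA with WP:PA = 2:5 ⇒ P = (0, 2/7)
2. B is the midpoint of JW ⇒ B = (1/2, 0)
3. S is the centroid of triangle BPW ⇒ S = (1/6, 2/21)
4. Q is the midpoint of WS ⇒ Q = (1/12, 1/21)
2·[QPB] = -2/21, 2·[JPA] = -5/7
[QPB]:[JPA] = -2/21:-5/7 = 2/15

[QPB]:[JPA] = 2/15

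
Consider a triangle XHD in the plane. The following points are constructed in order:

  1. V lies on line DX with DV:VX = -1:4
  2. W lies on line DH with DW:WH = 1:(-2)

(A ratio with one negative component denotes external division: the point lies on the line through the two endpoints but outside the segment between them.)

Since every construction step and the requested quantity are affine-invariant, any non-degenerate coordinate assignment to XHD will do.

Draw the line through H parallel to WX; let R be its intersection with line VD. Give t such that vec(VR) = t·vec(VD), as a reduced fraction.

t = -2

Choose coordinates X = (0, 0), H = (1, 0), D = (0, 1).
1. V lies on line DX with DV:VX = -1:4 ⇒ V = (0, 4/3)
2. W lies on line DH with DW:WH = 1:(-2) ⇒ W = (-1, 2)
through H parallel to WX: direction (1, -2); meets VD at R = (0, 2)
R = V + t·(D−V) with t = -2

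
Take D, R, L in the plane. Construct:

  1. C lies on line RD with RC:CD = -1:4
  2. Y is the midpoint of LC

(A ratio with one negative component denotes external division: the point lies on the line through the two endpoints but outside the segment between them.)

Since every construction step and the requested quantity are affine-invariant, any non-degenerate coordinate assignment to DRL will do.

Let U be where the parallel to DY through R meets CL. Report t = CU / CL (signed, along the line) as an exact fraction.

Assign D = (0, 0), R = (1, 0), L = (0, 1) — the answer is frame-independent, so this choice is without loss of generality.
1. C lies on line RD with RC:CD = -1:4 ⇒ C = (4/3, 0)
2. Y is the midpoint of LC ⇒ Y = (2/3, 1/2)
through R parallel to DY: direction (2/3, 1/2); meets CL at U = (7/6, 1/8)
U = C + t·(L−C) with t = 1/8

t = 1/8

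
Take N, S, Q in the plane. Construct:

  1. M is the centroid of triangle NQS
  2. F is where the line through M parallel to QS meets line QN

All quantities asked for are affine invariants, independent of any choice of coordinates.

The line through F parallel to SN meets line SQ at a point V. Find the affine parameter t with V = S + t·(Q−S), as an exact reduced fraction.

Assign N = (0, 0), S = (1, 0), Q = (0, 1) — the answer is frame-independent, so this choice is without loss of generality.
1. M is the centroid of triangle NQS ⇒ M = (1/3, 1/3)
2. F is where the line through M parallel to QS meets line QN ⇒ F = (0, 2/3)
through F parallel to SN: direction (-1, 0); meets SQ at V = (1/3, 2/3)
V = S + t·(Q−S) with t = 2/3

t = 2/3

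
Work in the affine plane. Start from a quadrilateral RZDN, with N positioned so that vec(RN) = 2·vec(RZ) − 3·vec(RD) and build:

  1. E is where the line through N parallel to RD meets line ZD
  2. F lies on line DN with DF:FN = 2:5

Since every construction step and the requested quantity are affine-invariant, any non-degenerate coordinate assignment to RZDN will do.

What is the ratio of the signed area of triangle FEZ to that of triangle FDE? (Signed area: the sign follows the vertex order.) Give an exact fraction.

[FEZ]:[FDE] = -1/2

Assign R = (0, 0), Z = (1, 0), D = (0, 1), N = (2, -3) — the answer is frame-independent, so this choice is without loss of generality.
1. E is where the line through N parallel to RD meets line ZD ⇒ E = (2, -1)
2. F lies on line DN with DF:FN = 2:5 ⇒ F = (4/7, -1/7)
2·[FEZ] = 4/7, 2·[FDE] = -8/7
[FEZ]:[FDE] = 4/7:-8/7 = -1/2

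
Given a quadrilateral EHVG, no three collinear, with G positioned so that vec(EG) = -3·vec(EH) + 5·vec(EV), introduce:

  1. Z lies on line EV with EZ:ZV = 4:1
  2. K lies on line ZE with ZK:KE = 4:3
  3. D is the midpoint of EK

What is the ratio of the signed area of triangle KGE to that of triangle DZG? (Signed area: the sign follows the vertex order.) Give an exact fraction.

[KGE]:[DZG] = 6/11

Set E = (0, 0), H = (1, 0), V = (0, 1), G = (-3, 5); any affine frame gives the same invariant.
1. Z lies on line EV with EZ:ZV = 4:1 ⇒ Z = (0, 4/5)
2. K lies on line ZE with ZK:KE = 4:3 ⇒ K = (0, 12/35)
3. D is the midpoint of EK ⇒ D = (0, 6/35)
2·[KGE] = 36/35, 2·[DZG] = 66/35
[KGE]:[DZG] = 36/35:66/35 = 6/11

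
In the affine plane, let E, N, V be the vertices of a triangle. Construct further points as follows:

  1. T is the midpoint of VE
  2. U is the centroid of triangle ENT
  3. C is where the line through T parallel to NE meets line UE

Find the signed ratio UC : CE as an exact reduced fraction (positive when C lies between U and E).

Set E = (0, 0), N = (1, 0), V = (0, 1); any affine frame gives the same invariant.
1. T is the midpoint of VE ⇒ T = (0, 1/2)
2. U is the centroid of triangle ENT ⇒ U = (1/3, 1/6)
3. C is where the line through T parallel to NE meets line UE ⇒ C = (1, 1/2)
C = U + t·(E−U) with t = -2, so UC:CE = t:(1−t) = -2:3

UC:CE = -2/3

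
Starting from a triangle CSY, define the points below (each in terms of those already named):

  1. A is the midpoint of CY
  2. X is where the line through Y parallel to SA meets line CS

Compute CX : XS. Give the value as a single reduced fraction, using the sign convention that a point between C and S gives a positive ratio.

CX:XS = -2

Work in coordinates with C = (0, 0), S = (1, 0), Y = (0, 1).
1. A is the midpoint of CY ⇒ A = (0, 1/2)
2. X is where the line through Y parallel to SA meets line CS ⇒ X = (2, 0)
X = C + t·(S−C) with t = 2, so CX:XS = t:(1−t) = 2:-1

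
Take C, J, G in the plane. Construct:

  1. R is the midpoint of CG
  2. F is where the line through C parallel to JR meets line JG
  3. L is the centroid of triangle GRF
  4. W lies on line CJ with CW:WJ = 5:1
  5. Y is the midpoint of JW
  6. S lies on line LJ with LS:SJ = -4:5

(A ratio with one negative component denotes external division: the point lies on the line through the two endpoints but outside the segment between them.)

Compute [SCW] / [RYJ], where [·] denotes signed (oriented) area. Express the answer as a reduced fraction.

Set C = (0, 0), J = (1, 0), G = (0, 1); any affine frame gives the same invariant.
1. R is the midpoint of CG ⇒ R = (0, 1/2)
2. F is where the line through C parallel to JR meets line JG ⇒ F = (2, -1)
3. L is the centroid of triangle GRF ⇒ L = (2/3, 1/6)
4. W lies on line CJ with CW:WJ = 5:1 ⇒ W = (5/6, 0)
5. Y is the midpoint of JW ⇒ Y = (11/12, 0)
6. S lies on line LJ with LS:SJ = -4:5 ⇒ S = (-2/3, 5/6)
2·[SCW] = 25/36, 2·[RYJ] = 1/24
[SCW]:[RYJ] = 25/36:1/24 = 50/3

[SCW]:[RYJ] = 50/3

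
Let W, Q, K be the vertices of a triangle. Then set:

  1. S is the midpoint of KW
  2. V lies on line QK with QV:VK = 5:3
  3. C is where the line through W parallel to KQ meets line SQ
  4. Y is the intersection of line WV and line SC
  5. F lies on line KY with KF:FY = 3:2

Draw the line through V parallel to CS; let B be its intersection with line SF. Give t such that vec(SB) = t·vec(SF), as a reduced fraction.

Assign W = (0, 0), Q = (1, 0), K = (0, 1) — the answer is frame-independent, so this choice is without loss of generality.
1. S is the midpoint of KW ⇒ S = (0, 1/2)
2. V lies on line QK with QV:VK = 5:3 ⇒ V = (3/8, 5/8)
3. C is where the line through W parallel to KQ meets line SQ ⇒ C = (-1, 1)
4. Y is the intersection of line WV and line SC ⇒ Y = (3/13, 5/13)
5. F lies on line KY with KF:FY = 3:2 ⇒ F = (9/65, 41/65)
through V parallel to CS: direction (1, -1/2); meets SF at B = (45/208, 293/416)
B = S + t·(F−S) with t = 25/16

t = 25/16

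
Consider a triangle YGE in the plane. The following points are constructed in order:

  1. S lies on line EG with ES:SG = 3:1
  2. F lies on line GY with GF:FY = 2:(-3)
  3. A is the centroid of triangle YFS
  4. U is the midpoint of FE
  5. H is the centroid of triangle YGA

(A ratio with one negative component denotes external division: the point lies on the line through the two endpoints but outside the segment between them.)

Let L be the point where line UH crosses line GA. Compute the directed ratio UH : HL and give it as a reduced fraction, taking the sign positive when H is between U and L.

Work in coordinates with Y = (0, 0), G = (1, 0), E = (0, 1).
1. S lies on line EG with ES:SG = 3:1 ⇒ S = (3/4, 1/4)
2. F lies on line GY with GF:FY = 2:(-3) ⇒ F = (3, 0)
3. A is the centroid of triangle YFS ⇒ A = (5/4, 1/12)
4. U is the midpoint of FE ⇒ U = (3/2, 1/2)
5. H is the centroid of triangle YGA ⇒ H = (3/4, 1/36)
line UH meets GA at L = (3/8, -5/24)
H = U + t·(L−U) with t = 2/3, so UH:HL = 2/3:1/3

UH:HL = 2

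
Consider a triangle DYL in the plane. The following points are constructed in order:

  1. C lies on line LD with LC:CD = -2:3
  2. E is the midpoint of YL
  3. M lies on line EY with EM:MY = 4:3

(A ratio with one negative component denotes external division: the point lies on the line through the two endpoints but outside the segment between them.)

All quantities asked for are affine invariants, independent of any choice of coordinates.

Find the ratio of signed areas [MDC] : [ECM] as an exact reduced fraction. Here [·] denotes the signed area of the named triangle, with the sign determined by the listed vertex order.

Work in coordinates with D = (0, 0), Y = (1, 0), L = (0, 1).
1. C lies on line LD with LC:CD = -2:3 ⇒ C = (0, 3)
2. E is the midpoint of YL ⇒ E = (1/2, 1/2)
3. M lies on line EY with EM:MY = 4:3 ⇒ M = (11/14, 3/14)
2·[MDC] = -33/14, 2·[ECM] = -4/7
[MDC]:[ECM] = -33/14:-4/7 = 33/8

[MDC]:[ECM] = 33/8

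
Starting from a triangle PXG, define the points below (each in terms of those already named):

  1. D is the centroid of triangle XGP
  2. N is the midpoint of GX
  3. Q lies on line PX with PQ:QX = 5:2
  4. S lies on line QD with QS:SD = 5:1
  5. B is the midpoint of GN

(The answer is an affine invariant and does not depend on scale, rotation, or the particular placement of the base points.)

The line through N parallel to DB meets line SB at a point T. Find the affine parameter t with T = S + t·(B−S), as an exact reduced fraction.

Choose coordinates P = (0, 0), X = (1, 0), G = (0, 1).
1. D is the centroid of triangle XGP ⇒ D = (1/3, 1/3)
2. N is the midpoint of GX ⇒ N = (1/2, 1/2)
3. Q lies on line PX with PQ:QX = 5:2 ⇒ Q = (5/7, 0)
4. S lies on line QD with QS:SD = 5:1 ⇒ S = (25/63, 5/18)
5. B is the midpoint of GN ⇒ B = (1/4, 3/4)
through N parallel to DB: direction (-1/12, 5/12); meets SB at T = (107/132, -139/132)
T = S + t·(B−S) with t = -31/11

t = -31/11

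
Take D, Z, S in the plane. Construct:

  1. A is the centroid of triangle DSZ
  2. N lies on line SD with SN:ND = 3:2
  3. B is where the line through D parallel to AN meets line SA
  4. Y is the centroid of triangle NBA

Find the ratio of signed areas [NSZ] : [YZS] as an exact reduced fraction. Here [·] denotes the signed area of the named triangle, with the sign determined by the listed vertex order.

[NSZ]:[YZS] = -81/67

Choose coordinates D = (0, 0), Z = (1, 0), S = (0, 1).
1. A is the centroid of triangle DSZ ⇒ A = (1/3, 1/3)
2. N lies on line SD with SN:ND = 3:2 ⇒ N = (0, 2/5)
3. B is where the line through D parallel to AN meets line SA ⇒ B = (5/9, -1/9)
4. Y is the centroid of triangle NBA ⇒ Y = (8/27, 28/135)
2·[NSZ] = -3/5, 2·[YZS] = 67/135
[NSZ]:[YZS] = -3/5:67/135 = -81/67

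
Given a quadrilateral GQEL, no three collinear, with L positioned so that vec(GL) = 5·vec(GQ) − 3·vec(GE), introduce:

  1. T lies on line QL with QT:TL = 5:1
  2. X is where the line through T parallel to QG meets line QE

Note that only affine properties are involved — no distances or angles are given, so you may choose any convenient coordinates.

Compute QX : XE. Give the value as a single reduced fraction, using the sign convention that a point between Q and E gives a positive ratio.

Choose coordinates G = (0, 0), Q = (1, 0), E = (0, 1), L = (5, -3).
1. T lies on line QL with QT:TL = 5:1 ⇒ T = (13/3, -5/2)
2. X is where the line through T parallel to QG meets line QE ⇒ X = (7/2, -5/2)
X = Q + t·(E−Q) with t = -5/2, so QX:XE = t:(1−t) = -5/2:7/2

QX:XE = -5/7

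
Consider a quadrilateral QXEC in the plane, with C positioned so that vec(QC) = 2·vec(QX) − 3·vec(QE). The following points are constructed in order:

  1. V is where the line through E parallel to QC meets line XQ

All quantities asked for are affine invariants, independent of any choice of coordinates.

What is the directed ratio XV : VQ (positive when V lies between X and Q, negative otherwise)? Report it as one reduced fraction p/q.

Set Q = (0, 0), X = (1, 0), E = (0, 1), C = (2, -3); any affine frame gives the same invariant.
1. V is where the line through E parallel to QC meets line XQ ⇒ V = (2/3, 0)
V = X + t·(Q−X) with t = 1/3, so XV:VQ = t:(1−t) = 1/3:2/3

XV:VQ = 1/2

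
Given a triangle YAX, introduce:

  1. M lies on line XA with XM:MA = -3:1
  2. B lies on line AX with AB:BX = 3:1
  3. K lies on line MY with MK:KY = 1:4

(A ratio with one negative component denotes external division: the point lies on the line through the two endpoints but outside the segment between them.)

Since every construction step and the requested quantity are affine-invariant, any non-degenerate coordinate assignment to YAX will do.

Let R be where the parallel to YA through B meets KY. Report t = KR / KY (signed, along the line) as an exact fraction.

Choose coordinates Y = (0, 0), A = (1, 0), X = (0, 1).
1. M lies on line XA with XM:MA = -3:1 ⇒ M = (3/2, -1/2)
2. B lies on line AX with AB:BX = 3:1 ⇒ B = (1/4, 3/4)
3. K lies on line MY with MK:KY = 1:4 ⇒ K = (6/5, -2/5)
through B parallel to YA: direction (1, 0); meets KY at R = (-9/4, 3/4)
R = K + t·(Y−K) with t = 23/8

t = 23/8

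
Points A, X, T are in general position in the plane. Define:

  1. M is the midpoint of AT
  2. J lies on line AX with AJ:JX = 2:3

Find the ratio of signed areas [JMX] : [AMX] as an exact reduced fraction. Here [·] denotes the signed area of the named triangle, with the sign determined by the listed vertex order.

[JMX]:[AMX] = 3/5

Set A = (0, 0), X = (1, 0), T = (0, 1); any affine frame gives the same invariant.
1. M is the midpoint of AT ⇒ M = (0, 1/2)
2. J lies on line AX with AJ:JX = 2:3 ⇒ J = (2/5, 0)
2·[JMX] = -3/10, 2·[AMX] = -1/2
[JMX]:[AMX] = -3/10:-1/2 = 3/5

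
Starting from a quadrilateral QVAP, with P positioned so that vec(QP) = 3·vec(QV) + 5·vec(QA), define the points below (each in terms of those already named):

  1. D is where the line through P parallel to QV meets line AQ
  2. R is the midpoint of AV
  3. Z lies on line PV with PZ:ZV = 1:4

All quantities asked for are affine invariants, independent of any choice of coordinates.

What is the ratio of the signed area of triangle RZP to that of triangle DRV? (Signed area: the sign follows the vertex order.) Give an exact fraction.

[RZP]:[DRV] = 7/20

Set Q = (0, 0), V = (1, 0), A = (0, 1), P = (3, 5); any affine frame gives the same invariant.
1. D is where the line through P parallel to QV meets line AQ ⇒ D = (0, 5)
2. R is the midpoint of AV ⇒ R = (1/2, 1/2)
3. Z lies on line PV with PZ:ZV = 1:4 ⇒ Z = (13/5, 4)
2·[RZP] = 7/10, 2·[DRV] = 2
[RZP]:[DRV] = 7/10:2 = 7/20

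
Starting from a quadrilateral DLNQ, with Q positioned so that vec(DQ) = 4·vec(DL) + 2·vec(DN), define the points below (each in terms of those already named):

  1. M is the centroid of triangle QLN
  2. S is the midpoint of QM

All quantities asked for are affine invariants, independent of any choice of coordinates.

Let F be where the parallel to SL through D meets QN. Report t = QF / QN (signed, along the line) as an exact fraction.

Assign D = (0, 0), L = (1, 0), N = (0, 1), Q = (4, 2) — the answer is frame-independent, so this choice is without loss of generality.
1. M is the centroid of triangle QLN ⇒ M = (5/3, 1)
2. S is the midpoint of QM ⇒ S = (17/6, 3/2)
through D parallel to SL: direction (-11/6, -3/2); meets QN at F = (44/25, 36/25)
F = Q + t·(N−Q) with t = 14/25

t = 14/25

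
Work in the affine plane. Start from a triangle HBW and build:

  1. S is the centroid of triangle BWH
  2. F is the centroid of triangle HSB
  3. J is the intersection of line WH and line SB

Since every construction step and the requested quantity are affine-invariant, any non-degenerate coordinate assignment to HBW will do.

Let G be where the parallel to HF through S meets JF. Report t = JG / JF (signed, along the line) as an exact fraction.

t = 1/2

Set H = (0, 0), B = (1, 0), W = (0, 1); any affine frame gives the same invariant.
1. S is the centroid of triangle BWH ⇒ S = (1/3, 1/3)
2. F is the centroid of triangle HSB ⇒ F = (4/9, 1/9)
3. J is the intersection of line WH and line SB ⇒ J = (0, 1/2)
through S parallel to HF: direction (4/9, 1/9); meets JF at G = (2/9, 11/36)
G = J + t·(F−J) with t = 1/2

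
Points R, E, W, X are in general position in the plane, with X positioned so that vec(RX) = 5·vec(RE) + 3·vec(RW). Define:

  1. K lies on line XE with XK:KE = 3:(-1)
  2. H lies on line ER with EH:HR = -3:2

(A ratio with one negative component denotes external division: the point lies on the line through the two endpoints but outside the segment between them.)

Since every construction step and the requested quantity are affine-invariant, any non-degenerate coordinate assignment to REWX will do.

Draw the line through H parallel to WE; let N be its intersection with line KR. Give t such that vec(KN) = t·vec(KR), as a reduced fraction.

t = 1/5

Assign R = (0, 0), E = (1, 0), W = (0, 1), X = (5, 3) — the answer is frame-independent, so this choice is without loss of generality.
1. K lies on line XE with XK:KE = 3:(-1) ⇒ K = (-1, -3/2)
2. H lies on line ER with EH:HR = -3:2 ⇒ H = (-2, 0)
through H parallel to WE: direction (1, -1); meets KR at N = (-4/5, -6/5)
N = K + t·(R−K) with t = 1/5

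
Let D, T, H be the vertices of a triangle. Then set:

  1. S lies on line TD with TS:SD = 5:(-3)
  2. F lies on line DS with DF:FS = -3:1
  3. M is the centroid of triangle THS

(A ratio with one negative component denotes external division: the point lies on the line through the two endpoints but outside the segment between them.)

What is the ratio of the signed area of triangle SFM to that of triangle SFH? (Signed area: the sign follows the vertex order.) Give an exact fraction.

Assign D = (0, 0), T = (1, 0), H = (0, 1) — the answer is frame-independent, so this choice is without loss of generality.
1. S lies on line TD with TS:SD = 5:(-3) ⇒ S = (-3/2, 0)
2. F lies on line DS with DF:FS = -3:1 ⇒ F = (-9/4, 0)
3. M is the centroid of triangle THS ⇒ M = (-1/6, 1/3)
2·[SFM] = -1/4, 2·[SFH] = -3/4
[SFM]:[SFH] = -1/4:-3/4 = 1/3

[SFM]:[SFH] = 1/3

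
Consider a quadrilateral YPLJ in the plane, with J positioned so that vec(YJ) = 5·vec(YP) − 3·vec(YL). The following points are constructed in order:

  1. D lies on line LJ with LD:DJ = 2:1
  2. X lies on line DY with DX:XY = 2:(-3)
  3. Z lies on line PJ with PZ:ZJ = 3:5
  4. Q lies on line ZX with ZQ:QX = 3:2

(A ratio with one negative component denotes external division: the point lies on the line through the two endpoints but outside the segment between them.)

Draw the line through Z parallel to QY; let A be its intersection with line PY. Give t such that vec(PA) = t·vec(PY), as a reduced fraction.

Work in coordinates with Y = (0, 0), P = (1, 0), L = (0, 1), J = (5, -3).
1. D lies on line LJ with LD:DJ = 2:1 ⇒ D = (10/3, -5/3)
2. X lies on line DY with DX:XY = 2:(-3) ⇒ X = (10, -5)
3. Z lies on line PJ with PZ:ZJ = 3:5 ⇒ Z = (5/2, -9/8)
4. Q lies on line ZX with ZQ:QX = 3:2 ⇒ Q = (7, -69/20)
through Z parallel to QY: direction (-7, 69/20); meets PY at A = (5/23, 0)
A = P + t·(Y−P) with t = 18/23

t = 18/23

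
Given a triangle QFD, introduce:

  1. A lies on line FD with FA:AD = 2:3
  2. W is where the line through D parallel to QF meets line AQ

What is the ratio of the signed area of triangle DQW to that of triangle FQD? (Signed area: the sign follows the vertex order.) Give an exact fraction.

[DQW]:[FQD] = -3/2

Work in coordinates with Q = (0, 0), F = (1, 0), D = (0, 1).
1. A lies on line FD with FA:AD = 2:3 ⇒ A = (3/5, 2/5)
2. W is where the line through D parallel to QF meets line AQ ⇒ W = (3/2, 1)
2·[DQW] = 3/2, 2·[FQD] = -1
[DQW]:[FQD] = 3/2:-1 = -3/2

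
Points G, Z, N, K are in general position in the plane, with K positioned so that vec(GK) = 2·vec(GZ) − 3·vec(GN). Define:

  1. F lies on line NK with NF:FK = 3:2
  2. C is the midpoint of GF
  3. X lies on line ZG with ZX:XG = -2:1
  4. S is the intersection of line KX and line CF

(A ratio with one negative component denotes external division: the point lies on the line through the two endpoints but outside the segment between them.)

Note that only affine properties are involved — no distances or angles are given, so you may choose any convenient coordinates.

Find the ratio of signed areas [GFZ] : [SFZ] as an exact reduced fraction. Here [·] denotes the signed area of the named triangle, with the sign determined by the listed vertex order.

Choose coordinates G = (0, 0), Z = (1, 0), N = (0, 1), K = (2, -3).
1. F lies on line NK with NF:FK = 3:2 ⇒ F = (6/5, -7/5)
2. C is the midpoint of GF ⇒ C = (3/5, -7/10)
3. X lies on line ZG with ZX:XG = -2:1 ⇒ X = (-1, 0)
4. S is the intersection of line KX and line CF ⇒ S = (6, -7)
2·[GFZ] = 7/5, 2·[SFZ] = -28/5
[GFZ]:[SFZ] = 7/5:-28/5 = -1/4

[GFZ]:[SFZ] = -1/4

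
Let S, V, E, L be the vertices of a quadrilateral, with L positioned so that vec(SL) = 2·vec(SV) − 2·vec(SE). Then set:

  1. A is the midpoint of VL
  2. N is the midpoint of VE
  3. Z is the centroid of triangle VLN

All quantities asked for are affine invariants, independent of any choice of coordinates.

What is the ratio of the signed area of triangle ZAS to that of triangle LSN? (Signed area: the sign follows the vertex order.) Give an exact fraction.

Assign S = (0, 0), V = (1, 0), E = (0, 1), L = (2, -2) — the answer is frame-independent, so this choice is without loss of generality.
1. A is the midpoint of VL ⇒ A = (3/2, -1)
2. N is the midpoint of VE ⇒ N = (1/2, 1/2)
3. Z is the centroid of triangle VLN ⇒ Z = (7/6, -1/2)
2·[ZAS] = -5/12, 2·[LSN] = -2
[ZAS]:[LSN] = -5/12:-2 = 5/24

[ZAS]:[LSN] = 5/24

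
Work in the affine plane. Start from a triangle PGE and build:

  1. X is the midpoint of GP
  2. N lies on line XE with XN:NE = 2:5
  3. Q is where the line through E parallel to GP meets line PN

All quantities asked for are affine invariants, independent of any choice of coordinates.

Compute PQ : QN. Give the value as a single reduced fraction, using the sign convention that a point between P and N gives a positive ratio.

Set P = (0, 0), G = (1, 0), E = (0, 1); any affine frame gives the same invariant.
1. X is the midpoint of GP ⇒ X = (1/2, 0)
2. N lies on line XE with XN:NE = 2:5 ⇒ N = (5/14, 2/7)
3. Q is where the line through E parallel to GP meets line PN ⇒ Q = (5/4, 1)
Q = P + t·(N−P) with t = 7/2, so PQ:QN = t:(1−t) = 7/2:-5/2

PQ:QN = -7/5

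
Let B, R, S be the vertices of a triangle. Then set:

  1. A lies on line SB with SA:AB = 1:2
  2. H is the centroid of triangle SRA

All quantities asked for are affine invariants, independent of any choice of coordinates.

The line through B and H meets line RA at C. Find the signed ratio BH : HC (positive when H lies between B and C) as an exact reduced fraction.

BH:HC = -7

Choose coordinates B = (0, 0), R = (1, 0), S = (0, 1).
1. A lies on line SB with SA:AB = 1:2 ⇒ A = (0, 2/3)
2. H is the centroid of triangle SRA ⇒ H = (1/3, 5/9)
line BH meets RA at C = (2/7, 10/21)
H = B + t·(C−B) with t = 7/6, so BH:HC = 7/6:-1/6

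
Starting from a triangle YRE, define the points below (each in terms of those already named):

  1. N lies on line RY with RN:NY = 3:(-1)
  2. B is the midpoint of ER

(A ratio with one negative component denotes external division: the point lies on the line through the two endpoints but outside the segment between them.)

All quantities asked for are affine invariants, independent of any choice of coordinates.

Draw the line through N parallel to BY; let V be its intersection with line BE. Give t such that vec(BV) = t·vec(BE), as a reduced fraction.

Choose coordinates Y = (0, 0), R = (1, 0), E = (0, 1).
1. N lies on line RY with RN:NY = 3:(-1) ⇒ N = (-1/2, 0)
2. B is the midpoint of ER ⇒ B = (1/2, 1/2)
through N parallel to BY: direction (-1/2, -1/2); meets BE at V = (1/4, 3/4)
V = B + t·(E−B) with t = 1/2

t = 1/2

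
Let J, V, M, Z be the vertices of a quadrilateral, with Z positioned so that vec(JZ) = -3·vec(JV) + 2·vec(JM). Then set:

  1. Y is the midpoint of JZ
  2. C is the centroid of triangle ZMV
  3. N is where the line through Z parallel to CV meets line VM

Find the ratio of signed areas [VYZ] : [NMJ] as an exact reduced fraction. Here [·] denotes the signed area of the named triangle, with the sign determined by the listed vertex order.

[VYZ]:[NMJ] = -1/2

Work in coordinates with J = (0, 0), V = (1, 0), M = (0, 1), Z = (-3, 2).
1. Y is the midpoint of JZ ⇒ Y = (-3/2, 1)
2. C is the centroid of triangle ZMV ⇒ C = (-2/3, 1)
3. N is where the line through Z parallel to CV meets line VM ⇒ N = (2, -1)
2·[VYZ] = -1, 2·[NMJ] = 2
[VYZ]:[NMJ] = -1:2 = -1/2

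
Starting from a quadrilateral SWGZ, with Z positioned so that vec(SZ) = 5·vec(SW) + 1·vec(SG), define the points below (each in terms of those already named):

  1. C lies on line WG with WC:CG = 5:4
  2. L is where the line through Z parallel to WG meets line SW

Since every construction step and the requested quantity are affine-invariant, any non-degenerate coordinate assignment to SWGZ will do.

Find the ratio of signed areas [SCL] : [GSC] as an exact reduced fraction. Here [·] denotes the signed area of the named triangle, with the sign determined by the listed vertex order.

[SCL]:[GSC] = -15/2

Assign S = (0, 0), W = (1, 0), G = (0, 1), Z = (5, 1) — the answer is frame-independent, so this choice is without loss of generality.
1. C lies on line WG with WC:CG = 5:4 ⇒ C = (4/9, 5/9)
2. L is where the line through Z parallel to WG meets line SW ⇒ L = (6, 0)
2·[SCL] = -10/3, 2·[GSC] = 4/9
[SCL]:[GSC] = -10/3:4/9 = -15/2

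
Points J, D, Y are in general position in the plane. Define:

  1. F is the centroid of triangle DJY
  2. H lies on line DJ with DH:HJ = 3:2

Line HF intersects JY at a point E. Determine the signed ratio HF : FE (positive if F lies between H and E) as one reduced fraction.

Work in coordinates with J = (0, 0), D = (1, 0), Y = (0, 1).
1. F is the centroid of triangle DJY ⇒ F = (1/3, 1/3)
2. H lies on line DJ with DH:HJ = 3:2 ⇒ H = (2/5, 0)
line HF meets JY at E = (0, 2)
F = H + t·(E−H) with t = 1/6, so HF:FE = 1/6:5/6

HF:FE = 1/5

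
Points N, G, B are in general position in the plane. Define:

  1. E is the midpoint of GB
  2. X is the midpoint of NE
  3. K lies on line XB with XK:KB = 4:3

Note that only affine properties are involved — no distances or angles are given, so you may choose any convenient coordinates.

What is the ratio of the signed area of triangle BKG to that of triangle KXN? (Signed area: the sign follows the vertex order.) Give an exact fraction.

[BKG]:[KXN] = -3/2

Work in coordinates with N = (0, 0), G = (1, 0), B = (0, 1).
1. E is the midpoint of GB ⇒ E = (1/2, 1/2)
2. X is the midpoint of NE ⇒ X = (1/4, 1/4)
3. K lies on line XB with XK:KB = 4:3 ⇒ K = (3/28, 19/28)
2·[BKG] = 3/14, 2·[KXN] = -1/7
[BKG]:[KXN] = 3/14:-1/7 = -3/2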